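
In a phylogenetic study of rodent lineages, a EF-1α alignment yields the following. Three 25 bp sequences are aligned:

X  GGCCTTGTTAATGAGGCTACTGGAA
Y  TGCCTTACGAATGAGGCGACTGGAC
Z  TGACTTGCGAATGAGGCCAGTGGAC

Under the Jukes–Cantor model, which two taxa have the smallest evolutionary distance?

Y and Z

X–Y: 6/25 differ, p = 0.240, d = 0.289.
X–Z: 7/25 differ, p = 0.280, d = 0.351.
Y–Z: 4/25 differ, p = 0.160, d = 0.180.
The smallest distance is between Y and Z.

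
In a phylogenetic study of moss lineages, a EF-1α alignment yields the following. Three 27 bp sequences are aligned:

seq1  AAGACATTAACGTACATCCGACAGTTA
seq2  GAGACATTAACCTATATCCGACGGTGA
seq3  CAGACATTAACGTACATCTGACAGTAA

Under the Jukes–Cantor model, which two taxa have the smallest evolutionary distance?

seq1 and seq3

seq1–seq2: 5/27 differ, p = 0.185, d = 0.213.
seq1–seq3: 3/27 differ, p = 0.111, d = 0.120.
seq2–seq3: 6/27 differ, p = 0.222, d = 0.264.
The smallest distance is between seq1 and seq3.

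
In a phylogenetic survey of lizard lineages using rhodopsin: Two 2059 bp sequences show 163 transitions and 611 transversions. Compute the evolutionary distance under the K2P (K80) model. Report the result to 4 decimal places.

P = 163/2059 ≈ 0.079165 and Q = 611/2059 ≈ 0.296746.
Under the Kimura two-parameter model, d = −½ ln(1 − 2P − Q) − ¼ ln(1 − 2Q).
1 − 2P − Q = 0.544924, giving −½ ln(0.544924) = 0.303554.
1 − 2Q = 0.406508, giving −¼ ln(0.406508) = 0.225038.
d = 0.303554 + 0.225038 = 0.528592.

0.5286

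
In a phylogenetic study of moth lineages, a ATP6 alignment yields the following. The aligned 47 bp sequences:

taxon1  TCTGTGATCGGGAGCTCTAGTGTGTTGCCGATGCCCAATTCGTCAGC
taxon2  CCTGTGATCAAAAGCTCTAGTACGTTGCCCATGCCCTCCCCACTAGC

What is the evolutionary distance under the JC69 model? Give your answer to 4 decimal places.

0.3796

The sequences differ at 14 of 47 sites, so p = 14/47 ≈ 0.297872.
d = −(3/4) ln(1 − 4p/3) = −0.75 ln(1 − 0.397163) = −0.75 ln(0.602837)
  = −0.75 × (-0.506108) = 0.379581 substitutions/site.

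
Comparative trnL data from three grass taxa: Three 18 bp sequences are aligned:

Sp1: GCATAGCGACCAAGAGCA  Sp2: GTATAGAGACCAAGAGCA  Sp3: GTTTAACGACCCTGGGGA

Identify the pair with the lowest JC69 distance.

Sp1 and Sp2

Sp1–Sp2: 2/18 differ, p = 0.111, d = 0.120.
Sp1–Sp3: 7/18 differ, p = 0.389, d = 0.548.
Sp2–Sp3: 7/18 differ, p = 0.389, d = 0.548.
The smallest distance is between Sp1 and Sp2.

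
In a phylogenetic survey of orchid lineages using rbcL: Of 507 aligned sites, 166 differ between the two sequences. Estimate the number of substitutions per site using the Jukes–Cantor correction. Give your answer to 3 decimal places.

0.430

p = 166/507 ≈ 0.327416.
d = −(3/4) ln(1 − 4p/3) = −0.75 ln(1 − 0.436555) = −0.75 ln(0.563445)
  = −0.75 × (-0.573686) = 0.430265 substitutions/site.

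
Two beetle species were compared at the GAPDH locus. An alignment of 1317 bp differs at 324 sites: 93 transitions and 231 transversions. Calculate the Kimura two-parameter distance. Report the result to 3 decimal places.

0.298

P = 93/1317 ≈ 0.070615 and Q = 231/1317 ≈ 0.175399.
Under the Kimura two-parameter model, d = −½ ln(1 − 2P − Q) − ¼ ln(1 − 2Q).
1 − 2P − Q = 0.683371, giving −½ ln(0.683371) = 0.190359.
1 − 2Q = 0.649202, giving −¼ ln(0.649202) = 0.108003.
d = 0.190359 + 0.108003 = 0.298362.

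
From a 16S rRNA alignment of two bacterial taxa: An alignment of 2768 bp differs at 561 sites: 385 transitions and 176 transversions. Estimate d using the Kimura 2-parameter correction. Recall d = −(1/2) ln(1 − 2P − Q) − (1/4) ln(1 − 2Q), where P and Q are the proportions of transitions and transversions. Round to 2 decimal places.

0.24

P = 385/2768 ≈ 0.13909 and Q = 176/2768 ≈ 0.063584.
Under the Kimura two-parameter model, d = −½ ln(1 − 2P − Q) − ¼ ln(1 − 2Q).
1 − 2P − Q = 0.658236, giving −½ ln(0.658236) = 0.209096.
1 − 2Q = 0.872832, giving −¼ ln(0.872832) = 0.034003.
d = 0.209096 + 0.034003 = 0.243099.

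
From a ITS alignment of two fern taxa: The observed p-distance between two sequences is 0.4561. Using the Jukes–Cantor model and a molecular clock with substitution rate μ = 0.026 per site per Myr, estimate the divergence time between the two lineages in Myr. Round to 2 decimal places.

d = −(3/4) ln(1 − 4p/3) = −0.75 ln(1 − 0.608133) = −0.75 ln(0.391867)
  = −0.75 × (-0.936833) = 0.702625 substitutions/site.
Under a molecular clock d = 2μt, so t = d/(2μ) = 0.702625 / (2 × 0.026) = 13.51 Myr.

13.51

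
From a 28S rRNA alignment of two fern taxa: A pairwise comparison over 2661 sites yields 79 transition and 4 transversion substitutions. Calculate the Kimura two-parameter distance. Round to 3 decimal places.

P = 79/2661 ≈ 0.029688 and Q = 4/2661 ≈ 0.001503.
Under the Kimura two-parameter model, d = −½ ln(1 − 2P − Q) − ¼ ln(1 − 2Q).
1 − 2P − Q = 0.939121, giving −½ ln(0.939121) = 0.031405.
1 − 2Q = 0.996994, giving −¼ ln(0.996994) = 0.000753.
d = 0.031405 + 0.000753 = 0.032158.

0.032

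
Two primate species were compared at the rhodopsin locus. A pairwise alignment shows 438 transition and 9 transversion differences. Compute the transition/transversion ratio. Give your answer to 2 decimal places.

R = 438/9 = 48.666666… ≈ 48.67 (to 2 d.p.).

48.67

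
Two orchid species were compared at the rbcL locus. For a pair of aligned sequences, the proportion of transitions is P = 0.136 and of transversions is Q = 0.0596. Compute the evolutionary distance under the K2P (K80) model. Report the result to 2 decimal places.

Under the Kimura two-parameter model, d = −½ ln(1 − 2P − Q) − ¼ ln(1 − 2Q).
1 − 2P − Q = 0.6684, giving −½ ln(0.6684) = 0.201434.
1 − 2Q = 0.8808, giving −¼ ln(0.8808) = 0.031731.
d = 0.201434 + 0.031731 = 0.233165.

0.23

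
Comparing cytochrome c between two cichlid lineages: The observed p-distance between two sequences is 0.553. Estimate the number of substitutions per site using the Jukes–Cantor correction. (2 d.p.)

1.00

d = −(3/4) ln(1 − 4p/3) = −0.75 ln(1 − 0.737333) = −0.75 ln(0.262667)
  = −0.75 × (-1.336868) = 1.002651 substitutions/site.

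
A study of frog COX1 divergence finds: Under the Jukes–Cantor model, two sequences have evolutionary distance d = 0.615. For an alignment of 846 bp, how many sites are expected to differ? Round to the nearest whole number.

355

Invert JC69: p = (3/4)(1 − e^(−4d/3)) = 0.75 × (1 − e^(-0.82)) = 0.75 × (1 − 0.440432) = 0.419676.
Expected differing sites = pL ≈ 0.419676 × 846 = 355.045896 ≈ 355.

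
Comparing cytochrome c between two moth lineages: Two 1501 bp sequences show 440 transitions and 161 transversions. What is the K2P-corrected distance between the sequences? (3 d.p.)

P = 440/1501 ≈ 0.293138 and Q = 161/1501 ≈ 0.107262.
Under the Kimura two-parameter model, d = −½ ln(1 − 2P − Q) − ¼ ln(1 − 2Q).
1 − 2P − Q = 0.306462, giving −½ ln(0.306462) = 0.591331.
1 − 2Q = 0.785476, giving −¼ ln(0.785476) = 0.060366.
d = 0.591331 + 0.060366 = 0.651697.

0.652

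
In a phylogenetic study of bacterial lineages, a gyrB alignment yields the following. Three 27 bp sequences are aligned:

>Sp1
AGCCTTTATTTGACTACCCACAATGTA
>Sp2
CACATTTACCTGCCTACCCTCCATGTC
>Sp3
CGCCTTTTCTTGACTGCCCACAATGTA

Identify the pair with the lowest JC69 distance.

Sp1 and Sp3

Sp1–Sp2: 9/27 differ, p = 0.333, d = 0.441.
Sp1–Sp3: 4/27 differ, p = 0.148, d = 0.165.
Sp2–Sp3: 9/27 differ, p = 0.333, d = 0.441.
The smallest distance is between Sp1 and Sp3.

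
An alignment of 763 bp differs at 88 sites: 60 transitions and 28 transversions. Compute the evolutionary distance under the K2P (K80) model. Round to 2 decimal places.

P = 60/763 ≈ 0.078637 and Q = 28/763 ≈ 0.036697.
Under the Kimura two-parameter model, d = −½ ln(1 − 2P − Q) − ¼ ln(1 − 2Q).
1 − 2P − Q = 0.806029, giving −½ ln(0.806029) = 0.107818.
1 − 2Q = 0.926606, giving −¼ ln(0.926606) = 0.019057.
d = 0.107818 + 0.019057 = 0.126875.

0.13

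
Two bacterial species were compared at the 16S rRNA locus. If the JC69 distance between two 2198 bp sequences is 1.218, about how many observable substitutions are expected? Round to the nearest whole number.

Invert JC69: p = (3/4)(1 − e^(−4d/3)) = 0.75 × (1 − e^(-1.624)) = 0.75 × (1 − 0.197109) = 0.602168.
Expected differing sites = pL ≈ 0.602168 × 2198 = 1323.565264 ≈ 1324.

1324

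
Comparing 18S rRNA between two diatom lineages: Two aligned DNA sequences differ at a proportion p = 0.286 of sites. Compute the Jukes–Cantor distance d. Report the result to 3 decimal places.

0.360

d = −(3/4) ln(1 − 4p/3) = −0.75 ln(1 − 0.381333) = −0.75 ln(0.618667)
  = −0.75 × (-0.480188) = 0.360141 substitutions/site.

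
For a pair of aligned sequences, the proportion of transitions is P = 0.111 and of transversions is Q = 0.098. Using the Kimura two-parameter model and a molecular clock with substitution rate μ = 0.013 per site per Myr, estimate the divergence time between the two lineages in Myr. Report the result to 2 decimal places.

Under the Kimura two-parameter model, d = −½ ln(1 − 2P − Q) − ¼ ln(1 − 2Q).
1 − 2P − Q = 0.68, giving −½ ln(0.68) = 0.192831.
1 − 2Q = 0.804, giving −¼ ln(0.804) = 0.054539.
d = 0.192831 + 0.054539 = 0.247370.
Under a molecular clock d = 2μt, so t = d/(2μ) = 0.247370 / (2 × 0.013) = 9.51 Myr.

9.51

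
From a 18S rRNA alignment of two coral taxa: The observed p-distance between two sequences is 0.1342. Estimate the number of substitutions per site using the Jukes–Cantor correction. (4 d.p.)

0.1479

d = −(3/4) ln(1 − 4p/3) = −0.75 ln(1 − 0.178933) = −0.75 ln(0.821067)
  = −0.75 × (-0.197151) = 0.147863 substitutions/site.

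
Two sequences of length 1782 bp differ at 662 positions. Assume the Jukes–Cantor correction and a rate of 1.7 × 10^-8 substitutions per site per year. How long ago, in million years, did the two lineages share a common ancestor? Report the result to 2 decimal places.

p = 662/1782 ≈ 0.371493.
d = −(3/4) ln(1 − 4p/3) = −0.75 ln(1 − 0.495324) = −0.75 ln(0.504676)
  = −0.75 × (-0.683839) = 0.512879 substitutions/site.
Under a molecular clock d = 2μt, so t = d/(2μ) = 0.512879 / (2 × 1.7 × 10^-8) = 15.08 million years.

15.08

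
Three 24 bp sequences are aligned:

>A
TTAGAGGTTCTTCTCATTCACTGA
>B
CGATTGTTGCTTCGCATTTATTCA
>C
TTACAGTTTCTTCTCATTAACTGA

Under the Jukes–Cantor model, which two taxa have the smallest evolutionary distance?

A–B: 10/24 differ, p = 0.417, d = 0.608.
A–C: 3/24 differ, p = 0.125, d = 0.137.
B–C: 9/24 differ, p = 0.375, d = 0.520.
The smallest distance is between A and C.

A and C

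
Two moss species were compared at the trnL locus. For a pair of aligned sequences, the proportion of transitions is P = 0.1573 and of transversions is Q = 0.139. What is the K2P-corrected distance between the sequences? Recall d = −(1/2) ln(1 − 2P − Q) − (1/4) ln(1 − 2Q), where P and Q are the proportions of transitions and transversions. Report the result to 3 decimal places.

Under the Kimura two-parameter model, d = −½ ln(1 − 2P − Q) − ¼ ln(1 − 2Q).
1 − 2P − Q = 0.5464, giving −½ ln(0.5464) = 0.302202.
1 − 2Q = 0.722, giving −¼ ln(0.722) = 0.081433.
d = 0.302202 + 0.081433 = 0.383635.

0.384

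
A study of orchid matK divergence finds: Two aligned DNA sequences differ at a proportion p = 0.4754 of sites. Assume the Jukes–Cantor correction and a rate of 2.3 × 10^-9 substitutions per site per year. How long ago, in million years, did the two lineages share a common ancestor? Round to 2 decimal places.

163.82

d = −(3/4) ln(1 − 4p/3) = −0.75 ln(1 − 0.633867) = −0.75 ln(0.366133)
  = −0.75 × (-1.004759) = 0.753569 substitutions/site.
Under a molecular clock d = 2μt, so t = d/(2μ) = 0.753569 / (2 × 2.3 × 10^-9) = 163.82 million years.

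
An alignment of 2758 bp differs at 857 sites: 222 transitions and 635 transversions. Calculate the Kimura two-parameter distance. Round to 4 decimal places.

0.4024

P = 222/2758 ≈ 0.080493 and Q = 635/2758 ≈ 0.230239.
Under the Kimura two-parameter model, d = −½ ln(1 − 2P − Q) − ¼ ln(1 − 2Q).
1 − 2P − Q = 0.608775, giving −½ ln(0.608775) = 0.248153.
1 − 2Q = 0.539522, giving −¼ ln(0.539522) = 0.154268.
d = 0.248153 + 0.154268 = 0.402421.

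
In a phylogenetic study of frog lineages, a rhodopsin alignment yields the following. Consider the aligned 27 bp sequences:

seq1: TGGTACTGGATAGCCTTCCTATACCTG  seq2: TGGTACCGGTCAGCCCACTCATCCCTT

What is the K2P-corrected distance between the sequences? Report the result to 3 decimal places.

Of 27 sites, 5 differences are transitions and 4 are transversions, so P = 5/27 ≈ 0.185185 and Q = 4/27 ≈ 0.148148.
Under the Kimura two-parameter model, d = −½ ln(1 − 2P − Q) − ¼ ln(1 − 2Q).
1 − 2P − Q = 0.481482, giving −½ ln(0.481482) = 0.365443.
1 − 2Q = 0.703704, giving −¼ ln(0.703704) = 0.087849.
d = 0.365443 + 0.087849 = 0.453292.

0.453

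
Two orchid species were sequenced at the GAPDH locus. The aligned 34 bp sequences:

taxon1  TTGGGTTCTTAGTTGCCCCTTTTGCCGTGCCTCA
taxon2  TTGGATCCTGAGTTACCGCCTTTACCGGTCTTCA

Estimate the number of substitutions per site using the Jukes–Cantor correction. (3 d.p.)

0.373

The sequences differ at 10 of 34 sites (5, 7, 10, 15, 18, 20, 24, 28, 29, 31), so p = 10/34 ≈ 0.294118.
d = −(3/4) ln(1 − 4p/3) = −0.75 ln(1 − 0.392157) = −0.75 ln(0.607843)
  = −0.75 × (-0.497839) = 0.373379 substitutions/site.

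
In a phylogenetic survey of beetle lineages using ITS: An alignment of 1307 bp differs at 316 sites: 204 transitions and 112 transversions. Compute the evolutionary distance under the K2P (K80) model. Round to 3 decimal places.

0.301

P = 204/1307 ≈ 0.156083 and Q = 112/1307 ≈ 0.085692.
Under the Kimura two-parameter model, d = −½ ln(1 − 2P − Q) − ¼ ln(1 − 2Q).
1 − 2P − Q = 0.602142, giving −½ ln(0.602142) = 0.253631.
1 − 2Q = 0.828616, giving −¼ ln(0.828616) = 0.047000.
d = 0.253631 + 0.047000 = 0.300631.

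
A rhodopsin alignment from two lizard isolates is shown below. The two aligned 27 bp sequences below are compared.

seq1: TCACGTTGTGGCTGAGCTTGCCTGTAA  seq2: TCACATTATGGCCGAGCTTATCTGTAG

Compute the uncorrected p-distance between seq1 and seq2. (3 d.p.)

The sequences differ at 6 of 27 positions (sites 5, 8, 13, 20, 21, 27).
p = 6/27 = 0.222222… ≈ 0.222 (to 3 d.p.).

0.222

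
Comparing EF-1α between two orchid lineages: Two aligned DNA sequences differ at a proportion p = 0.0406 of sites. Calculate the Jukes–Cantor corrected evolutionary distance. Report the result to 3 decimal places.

0.042

d = −(3/4) ln(1 − 4p/3) = −0.75 ln(1 − 0.054133) = −0.75 ln(0.945867)
  = −0.75 × (-0.055653) = 0.041740 substitutions/site.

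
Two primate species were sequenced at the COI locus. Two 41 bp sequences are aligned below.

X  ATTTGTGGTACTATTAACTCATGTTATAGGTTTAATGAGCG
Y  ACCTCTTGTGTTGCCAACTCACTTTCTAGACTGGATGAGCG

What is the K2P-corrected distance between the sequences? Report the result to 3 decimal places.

0.607

Of 41 sites, 11 differences are transitions and 5 are transversions, so P = 11/41 ≈ 0.268293 and Q = 5/41 ≈ 0.121951.
Under the Kimura two-parameter model, d = −½ ln(1 − 2P − Q) − ¼ ln(1 − 2Q).
1 − 2P − Q = 0.341463, giving −½ ln(0.341463) = 0.537258.
1 − 2Q = 0.756098, giving −¼ ln(0.756098) = 0.069896.
d = 0.537258 + 0.069896 = 0.607154.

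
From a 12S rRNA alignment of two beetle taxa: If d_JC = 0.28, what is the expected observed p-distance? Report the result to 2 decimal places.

p = (3/4)(1 − e^(−4d/3)) = 0.75 × (1 − e^(-0.373333)) = 0.75 × (1 − 0.688436) = 0.233673.

0.23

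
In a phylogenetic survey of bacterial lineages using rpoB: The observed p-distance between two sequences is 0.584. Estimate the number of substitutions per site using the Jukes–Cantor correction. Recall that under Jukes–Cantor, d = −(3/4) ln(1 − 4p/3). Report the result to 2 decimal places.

1.13

d = −(3/4) ln(1 − 4p/3) = −0.75 ln(1 − 0.778667) = −0.75 ln(0.221333)
  = −0.75 × (-1.508087) = 1.131065 substitutions/site.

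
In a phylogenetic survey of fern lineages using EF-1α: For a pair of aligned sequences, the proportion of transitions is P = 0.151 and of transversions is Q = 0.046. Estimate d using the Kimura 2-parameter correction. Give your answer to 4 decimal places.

0.2380

Under the Kimura two-parameter model, d = −½ ln(1 − 2P − Q) − ¼ ln(1 − 2Q).
1 − 2P − Q = 0.652, giving −½ ln(0.652) = 0.213855.
1 − 2Q = 0.908, giving −¼ ln(0.908) = 0.024128.
d = 0.213855 + 0.024128 = 0.237983.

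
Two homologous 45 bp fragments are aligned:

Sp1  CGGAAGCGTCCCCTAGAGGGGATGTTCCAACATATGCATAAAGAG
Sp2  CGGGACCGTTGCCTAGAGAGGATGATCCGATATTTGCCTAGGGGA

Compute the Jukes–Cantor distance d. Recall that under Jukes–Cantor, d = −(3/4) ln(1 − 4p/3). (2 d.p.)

The sequences differ at 14 of 45 sites, so p = 14/45 ≈ 0.311111.
d = −(3/4) ln(1 − 4p/3) = −0.75 ln(1 − 0.414815) = −0.75 ln(0.585185)
  = −0.75 × (-0.535827) = 0.401870 substitutions/site.

0.40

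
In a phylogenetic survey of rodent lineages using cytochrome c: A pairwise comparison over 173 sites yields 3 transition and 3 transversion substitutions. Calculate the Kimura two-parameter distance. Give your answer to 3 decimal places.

P = 3/173 ≈ 0.017341 and Q = 3/173 ≈ 0.017341.
Under the Kimura two-parameter model, d = −½ ln(1 − 2P − Q) − ¼ ln(1 − 2Q).
1 − 2P − Q = 0.947977, giving −½ ln(0.947977) = 0.026713.
1 − 2Q = 0.965318, giving −¼ ln(0.965318) = 0.008824.
d = 0.026713 + 0.008824 = 0.035537.

0.036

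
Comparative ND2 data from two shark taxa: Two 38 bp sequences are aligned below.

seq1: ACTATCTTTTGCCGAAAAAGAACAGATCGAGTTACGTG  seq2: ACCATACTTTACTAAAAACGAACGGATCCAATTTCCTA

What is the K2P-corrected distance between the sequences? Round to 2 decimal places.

0.48

Of 38 sites, 8 differences are transitions and 5 are transversions, so P = 8/38 ≈ 0.210526 and Q = 5/38 ≈ 0.131579.
Under the Kimura two-parameter model, d = −½ ln(1 − 2P − Q) − ¼ ln(1 − 2Q).
1 − 2P − Q = 0.447369, giving −½ ln(0.447369) = 0.402186.
1 − 2Q = 0.736842, giving −¼ ln(0.736842) = 0.076345.
d = 0.402186 + 0.076345 = 0.478531.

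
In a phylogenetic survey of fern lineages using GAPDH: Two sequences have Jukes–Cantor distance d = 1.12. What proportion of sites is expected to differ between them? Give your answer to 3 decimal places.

0.582

p = (3/4)(1 − e^(−4d/3)) = 0.75 × (1 − e^(-1.493333)) = 0.75 × (1 − 0.224623) = 0.581533.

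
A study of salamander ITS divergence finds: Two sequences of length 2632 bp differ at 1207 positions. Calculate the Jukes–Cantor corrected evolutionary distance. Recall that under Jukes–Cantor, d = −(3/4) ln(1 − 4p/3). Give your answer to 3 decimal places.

0.709

p = 1207/2632 ≈ 0.458587.
d = −(3/4) ln(1 − 4p/3) = −0.75 ln(1 − 0.611449) = −0.75 ln(0.388551)
  = −0.75 × (-0.945331) = 0.708998 substitutions/site.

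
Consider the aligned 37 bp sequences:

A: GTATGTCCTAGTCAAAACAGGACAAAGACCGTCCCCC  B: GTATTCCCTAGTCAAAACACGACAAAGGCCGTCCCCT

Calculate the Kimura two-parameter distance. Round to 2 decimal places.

0.15

Of 37 sites, 3 differences are transitions and 2 are transversions, so P = 3/37 ≈ 0.081081 and Q = 2/37 ≈ 0.054054.
Under the Kimura two-parameter model, d = −½ ln(1 − 2P − Q) − ¼ ln(1 − 2Q).
1 − 2P − Q = 0.783784, giving −½ ln(0.783784) = 0.121811.
1 − 2Q = 0.891892, giving −¼ ln(0.891892) = 0.028603.
d = 0.121811 + 0.028603 = 0.150414.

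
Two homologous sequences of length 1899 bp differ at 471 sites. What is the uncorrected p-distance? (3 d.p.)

p = 471/1899 = 0.248025… ≈ 0.248 (to 3 d.p.).

0.248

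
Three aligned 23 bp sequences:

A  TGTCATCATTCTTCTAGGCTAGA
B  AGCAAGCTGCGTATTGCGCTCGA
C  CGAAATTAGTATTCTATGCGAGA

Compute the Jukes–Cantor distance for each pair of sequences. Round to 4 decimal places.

A–B: 13/23 sites differ → p ≈ 0.565217, d = −0.75 ln(1 − 0.753623) = 1.050669 ≈ 1.0507.
A–C: 8/23 sites differ → p ≈ 0.347826, d = −0.75 ln(1 − 0.463768) = 0.467391 ≈ 0.4674.
B–C: 13/23 sites differ → p ≈ 0.565217, d = −0.75 ln(1 − 0.753623) = 1.050669 ≈ 1.0507.

d(A,B) = 1.0507, d(A,C) = 0.4674, d(B,C) = 1.0507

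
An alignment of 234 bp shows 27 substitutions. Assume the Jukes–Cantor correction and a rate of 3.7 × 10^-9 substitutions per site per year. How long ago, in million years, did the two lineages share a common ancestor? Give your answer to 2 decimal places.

p = 27/234 ≈ 0.115385.
d = −(3/4) ln(1 − 4p/3) = −0.75 ln(1 − 0.153847) = −0.75 ln(0.846153)
  = −0.75 × (-0.167055) = 0.125291 substitutions/site.
Under a molecular clock d = 2μt, so t = d/(2μ) = 0.125291 / (2 × 3.7 × 10^-9) = 16.93 million years.

16.93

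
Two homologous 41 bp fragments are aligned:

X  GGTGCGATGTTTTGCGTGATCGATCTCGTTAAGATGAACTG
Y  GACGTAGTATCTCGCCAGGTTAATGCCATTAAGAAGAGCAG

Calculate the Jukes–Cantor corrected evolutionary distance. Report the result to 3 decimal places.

The sequences differ at 19 of 41 sites, so p = 19/41 ≈ 0.463415.
d = −(3/4) ln(1 − 4p/3) = −0.75 ln(1 − 0.617887) = −0.75 ln(0.382113)
  = −0.75 × (-0.962039) = 0.721529 substitutions/site.

0.722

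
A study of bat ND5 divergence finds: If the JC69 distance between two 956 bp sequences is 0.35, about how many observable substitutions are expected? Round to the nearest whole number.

Invert JC69: p = (3/4)(1 − e^(−4d/3)) = 0.75 × (1 − e^(-0.466667)) = 0.75 × (1 − 0.627089) = 0.279683.
Expected differing sites = pL ≈ 0.279683 × 956 = 267.376948 ≈ 267.

267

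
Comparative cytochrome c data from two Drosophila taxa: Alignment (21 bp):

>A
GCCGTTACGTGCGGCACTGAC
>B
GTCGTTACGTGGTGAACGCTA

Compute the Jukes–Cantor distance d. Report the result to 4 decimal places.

The sequences differ at 8 of 21 sites (2, 12, 13, 15, 18, 19, 20, 21), so p = 8/21 ≈ 0.380952.
d = −(3/4) ln(1 − 4p/3) = −0.75 ln(1 − 0.507936) = −0.75 ln(0.492064)
  = −0.75 × (-0.709146) = 0.531860 substitutions/site.

0.5319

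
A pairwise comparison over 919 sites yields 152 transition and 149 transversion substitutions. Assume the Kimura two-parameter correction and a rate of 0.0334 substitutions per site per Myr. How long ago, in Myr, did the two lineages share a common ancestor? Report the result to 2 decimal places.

P = 152/919 ≈ 0.165397 and Q = 149/919 ≈ 0.162133.
Under the Kimura two-parameter model, d = −½ ln(1 − 2P − Q) − ¼ ln(1 − 2Q).
1 − 2P − Q = 0.507073, giving −½ ln(0.507073) = 0.339550.
1 − 2Q = 0.675734, giving −¼ ln(0.675734) = 0.097989.
d = 0.339550 + 0.097989 = 0.437539.
Under a molecular clock d = 2μt, so t = d/(2μ) = 0.437539 / (2 × 0.0334) = 6.55 Myr.

6.55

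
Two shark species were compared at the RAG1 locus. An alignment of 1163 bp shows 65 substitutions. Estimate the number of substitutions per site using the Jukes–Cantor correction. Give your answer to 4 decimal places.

0.0581

p = 65/1163 ≈ 0.05589.
d = −(3/4) ln(1 − 4p/3) = −0.75 ln(1 − 0.07452) = −0.75 ln(0.92548)
  = −0.75 × (-0.077443) = 0.058082 substitutions/site.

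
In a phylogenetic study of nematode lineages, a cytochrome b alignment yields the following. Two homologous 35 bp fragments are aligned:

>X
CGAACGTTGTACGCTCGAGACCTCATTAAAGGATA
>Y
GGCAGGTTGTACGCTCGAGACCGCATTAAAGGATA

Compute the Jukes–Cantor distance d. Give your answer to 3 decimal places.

The sequences differ at 4 of 35 sites (1, 3, 5, 23), so p = 4/35 ≈ 0.114286.
d = −(3/4) ln(1 − 4p/3) = −0.75 ln(1 − 0.152381) = −0.75 ln(0.847619)
  = −0.75 × (-0.165324) = 0.123993 substitutions/site.

0.124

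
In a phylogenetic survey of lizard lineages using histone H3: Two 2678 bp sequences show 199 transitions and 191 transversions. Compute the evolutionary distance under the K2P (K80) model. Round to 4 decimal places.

0.1627

P = 199/2678 ≈ 0.074309 and Q = 191/2678 ≈ 0.071322.
Under the Kimura two-parameter model, d = −½ ln(1 − 2P − Q) − ¼ ln(1 − 2Q).
1 − 2P − Q = 0.78006, giving −½ ln(0.78006) = 0.124192.
1 − 2Q = 0.857356, giving −¼ ln(0.857356) = 0.038476.
d = 0.124192 + 0.038476 = 0.162668.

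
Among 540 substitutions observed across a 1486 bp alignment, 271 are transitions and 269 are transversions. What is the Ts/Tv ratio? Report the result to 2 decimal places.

R = 271/269 = 1.007434… ≈ 1.01 (to 2 d.p.).

1.01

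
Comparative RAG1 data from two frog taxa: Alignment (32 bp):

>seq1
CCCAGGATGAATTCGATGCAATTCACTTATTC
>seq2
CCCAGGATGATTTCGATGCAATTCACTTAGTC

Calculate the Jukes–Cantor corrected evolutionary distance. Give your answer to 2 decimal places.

The sequences differ at 2 of 32 sites (11, 30), so p = 2/32 = 0.0625.
d = −(3/4) ln(1 − 4p/3) = −0.75 ln(1 − 0.083333) = −0.75 ln(0.916667)
  = −0.75 × (-0.087011) = 0.065258 substitutions/site.

0.07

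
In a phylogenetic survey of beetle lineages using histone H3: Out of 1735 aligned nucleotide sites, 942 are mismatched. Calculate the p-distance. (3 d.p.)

p = 942/1735 = 0.542939… ≈ 0.543 (to 3 d.p.).

0.543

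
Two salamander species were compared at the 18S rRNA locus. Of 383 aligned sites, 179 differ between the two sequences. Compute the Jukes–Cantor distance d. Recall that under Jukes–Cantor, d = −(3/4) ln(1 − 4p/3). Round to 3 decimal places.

0.732

p = 179/383 ≈ 0.467363.
d = −(3/4) ln(1 − 4p/3) = −0.75 ln(1 − 0.623151) = −0.75 ln(0.376849)
  = −0.75 × (-0.975911) = 0.731933 substitutions/site.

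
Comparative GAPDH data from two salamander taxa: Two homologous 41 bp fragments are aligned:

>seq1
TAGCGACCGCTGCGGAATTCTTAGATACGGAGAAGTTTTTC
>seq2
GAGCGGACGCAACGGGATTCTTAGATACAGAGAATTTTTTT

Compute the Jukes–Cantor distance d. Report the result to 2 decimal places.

The sequences differ at 9 of 41 sites (1, 6, 7, 11, 12, 16, 29, 35, 41), so p = 9/41 ≈ 0.219512.
d = −(3/4) ln(1 − 4p/3) = −0.75 ln(1 − 0.292683) = −0.75 ln(0.707317)
  = −0.75 × (-0.346276) = 0.259707 substitutions/site.

0.26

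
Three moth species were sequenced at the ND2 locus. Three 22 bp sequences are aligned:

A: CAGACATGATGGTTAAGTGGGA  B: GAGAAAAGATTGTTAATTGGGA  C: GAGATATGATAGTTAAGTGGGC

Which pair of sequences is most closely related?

A–B: 5/22 differ, p = 0.227, d = 0.271.
A–C: 4/22 differ, p = 0.182, d = 0.208.
B–C: 5/22 differ, p = 0.227, d = 0.271.
The smallest distance is between A and C.

A and C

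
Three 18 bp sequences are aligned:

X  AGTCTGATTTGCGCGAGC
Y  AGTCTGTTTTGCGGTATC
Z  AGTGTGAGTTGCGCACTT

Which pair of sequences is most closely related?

X–Y: 4/18 differ, p = 0.222, d = 0.264.
X–Z: 6/18 differ, p = 0.333, d = 0.441.
Y–Z: 7/18 differ, p = 0.389, d = 0.548.
The smallest distance is between X and Y.

X and Y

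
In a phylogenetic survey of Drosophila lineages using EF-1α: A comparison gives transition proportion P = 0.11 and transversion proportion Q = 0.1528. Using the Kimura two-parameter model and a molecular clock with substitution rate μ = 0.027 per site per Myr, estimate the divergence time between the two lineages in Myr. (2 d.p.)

Under the Kimura two-parameter model, d = −½ ln(1 − 2P − Q) − ¼ ln(1 − 2Q).
1 − 2P − Q = 0.6272, giving −½ ln(0.6272) = 0.233245.
1 − 2Q = 0.6944, giving −¼ ln(0.6944) = 0.091177.
d = 0.233245 + 0.091177 = 0.324422.
Under a molecular clock d = 2μt, so t = d/(2μ) = 0.324422 / (2 × 0.027) = 6.01 Myr.

6.01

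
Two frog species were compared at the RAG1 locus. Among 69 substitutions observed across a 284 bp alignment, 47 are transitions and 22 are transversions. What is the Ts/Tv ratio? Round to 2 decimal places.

R = 47/22 = 2.136363… ≈ 2.14 (to 2 d.p.).

2.14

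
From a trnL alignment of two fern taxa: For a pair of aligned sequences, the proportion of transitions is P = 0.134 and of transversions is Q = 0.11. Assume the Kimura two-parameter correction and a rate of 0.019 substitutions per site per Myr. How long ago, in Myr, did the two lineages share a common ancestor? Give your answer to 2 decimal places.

7.88

Under the Kimura two-parameter model, d = −½ ln(1 − 2P − Q) − ¼ ln(1 − 2Q).
1 − 2P − Q = 0.622, giving −½ ln(0.622) = 0.237408.
1 − 2Q = 0.78, giving −¼ ln(0.78) = 0.062115.
d = 0.237408 + 0.062115 = 0.299523.
Under a molecular clock d = 2μt, so t = d/(2μ) = 0.299523 / (2 × 0.019) = 7.88 Myr.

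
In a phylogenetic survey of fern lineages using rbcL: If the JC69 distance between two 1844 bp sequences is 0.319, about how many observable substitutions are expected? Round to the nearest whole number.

Invert JC69: p = (3/4)(1 − e^(−4d/3)) = 0.75 × (1 − e^(-0.425333)) = 0.75 × (1 − 0.653552) = 0.259836.
Expected differing sites = pL ≈ 0.259836 × 1844 = 479.137584 ≈ 479.

479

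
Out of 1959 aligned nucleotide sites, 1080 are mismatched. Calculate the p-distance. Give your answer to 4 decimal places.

0.5513

p = 1080/1959 = 0.551301… ≈ 0.5513 (to 4 d.p.).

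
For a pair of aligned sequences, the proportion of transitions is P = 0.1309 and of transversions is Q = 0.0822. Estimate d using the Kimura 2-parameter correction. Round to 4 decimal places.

0.2557

Under the Kimura two-parameter model, d = −½ ln(1 − 2P − Q) − ¼ ln(1 − 2Q).
1 − 2P − Q = 0.656, giving −½ ln(0.656) = 0.210797.
1 − 2Q = 0.8356, giving −¼ ln(0.8356) = 0.044901.
d = 0.210797 + 0.044901 = 0.255698.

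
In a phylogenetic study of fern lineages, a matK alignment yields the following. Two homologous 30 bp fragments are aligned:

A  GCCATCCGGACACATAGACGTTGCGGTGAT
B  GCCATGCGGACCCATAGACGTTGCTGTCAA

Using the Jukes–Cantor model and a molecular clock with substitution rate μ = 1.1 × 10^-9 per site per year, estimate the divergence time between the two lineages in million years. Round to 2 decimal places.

The sequences differ at 5 of 30 sites (6, 12, 25, 28, 30), so p = 5/30 ≈ 0.166667.
d = −(3/4) ln(1 − 4p/3) = −0.75 ln(1 − 0.222223) = −0.75 ln(0.777777)
  = −0.75 × (-0.251315) = 0.188486 substitutions/site.
Under a molecular clock d = 2μt, so t = d/(2μ) = 0.188486 / (2 × 1.1 × 10^-9) = 85.68 million years.

85.68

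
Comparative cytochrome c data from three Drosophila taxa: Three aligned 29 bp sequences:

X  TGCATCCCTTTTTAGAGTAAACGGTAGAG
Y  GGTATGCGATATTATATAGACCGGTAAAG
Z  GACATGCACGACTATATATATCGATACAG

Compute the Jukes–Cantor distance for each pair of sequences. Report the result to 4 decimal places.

d(X,Y) = 0.6018, d(X,Z) = 0.8776, d(Y,Z) = 0.4618

X–Y: 12/29 sites differ → p ≈ 0.413793, d = −0.75 ln(1 − 0.551724) = 0.601760 ≈ 0.6018.
X–Z: 15/29 sites differ → p ≈ 0.517241, d = −0.75 ln(1 − 0.689655) = 0.877553 ≈ 0.8776.
Y–Z: 10/29 sites differ → p ≈ 0.344828, d = −0.75 ln(1 − 0.459771) = 0.461822 ≈ 0.4618.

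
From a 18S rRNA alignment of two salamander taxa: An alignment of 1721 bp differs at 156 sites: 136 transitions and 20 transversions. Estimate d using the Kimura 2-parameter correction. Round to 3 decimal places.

P = 136/1721 ≈ 0.079024 and Q = 20/1721 ≈ 0.011621.
Under the Kimura two-parameter model, d = −½ ln(1 − 2P − Q) − ¼ ln(1 − 2Q).
1 − 2P − Q = 0.830331, giving −½ ln(0.830331) = 0.092965.
1 − 2Q = 0.976758, giving −¼ ln(0.976758) = 0.005879.
d = 0.092965 + 0.005879 = 0.098844.

0.099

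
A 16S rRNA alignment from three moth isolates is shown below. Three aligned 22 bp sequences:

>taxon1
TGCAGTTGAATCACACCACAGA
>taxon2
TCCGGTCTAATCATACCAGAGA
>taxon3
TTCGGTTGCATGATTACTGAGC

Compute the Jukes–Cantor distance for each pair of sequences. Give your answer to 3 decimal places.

taxon1–taxon2: 6/22 sites differ → p ≈ 0.272727, d = −0.75 ln(1 − 0.363636) = 0.338988 ≈ 0.339.
taxon1–taxon3: 10/22 sites differ → p ≈ 0.454545, d = −0.75 ln(1 − 0.60606) = 0.698667 ≈ 0.699.
taxon2–taxon3: 9/22 sites differ → p ≈ 0.409091, d = −0.75 ln(1 − 0.545455) = 0.591344 ≈ 0.591.

d(taxon1,taxon2) = 0.339, d(taxon1,taxon3) = 0.699, d(taxon2,taxon3) = 0.591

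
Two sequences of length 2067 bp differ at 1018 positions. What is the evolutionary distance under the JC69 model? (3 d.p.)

p = 1018/2067 ≈ 0.492501.
d = −(3/4) ln(1 − 4p/3) = −0.75 ln(1 − 0.656668) = −0.75 ln(0.343332)
  = −0.75 × (-1.069057) = 0.801793 substitutions/site.

0.802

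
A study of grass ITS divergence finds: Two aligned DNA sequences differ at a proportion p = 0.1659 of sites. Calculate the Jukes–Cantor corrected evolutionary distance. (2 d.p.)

0.19

d = −(3/4) ln(1 − 4p/3) = −0.75 ln(1 − 0.2212) = −0.75 ln(0.7788)
  = −0.75 × (-0.250001) = 0.187501 substitutions/site.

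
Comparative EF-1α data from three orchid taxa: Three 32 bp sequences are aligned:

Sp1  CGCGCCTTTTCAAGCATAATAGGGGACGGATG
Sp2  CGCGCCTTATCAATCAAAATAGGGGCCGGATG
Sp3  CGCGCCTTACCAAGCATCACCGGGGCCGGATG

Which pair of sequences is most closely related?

Sp1–Sp2: 4/32 differ, p = 0.125, d = 0.137.
Sp1–Sp3: 6/32 differ, p = 0.188, d = 0.216.
Sp2–Sp3: 6/32 differ, p = 0.188, d = 0.216.
The smallest distance is between Sp1 and Sp2.

Sp1 and Sp2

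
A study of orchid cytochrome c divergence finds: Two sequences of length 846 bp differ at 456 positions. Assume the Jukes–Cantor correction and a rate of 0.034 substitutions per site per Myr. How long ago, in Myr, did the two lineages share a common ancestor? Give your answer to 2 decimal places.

13.99

p = 456/846 ≈ 0.539007.
d = −(3/4) ln(1 − 4p/3) = −0.75 ln(1 − 0.718676) = −0.75 ln(0.281324)
  = −0.75 × (-1.268248) = 0.951186 substitutions/site.
Under a molecular clock d = 2μt, so t = d/(2μ) = 0.951186 / (2 × 0.034) = 13.99 Myr.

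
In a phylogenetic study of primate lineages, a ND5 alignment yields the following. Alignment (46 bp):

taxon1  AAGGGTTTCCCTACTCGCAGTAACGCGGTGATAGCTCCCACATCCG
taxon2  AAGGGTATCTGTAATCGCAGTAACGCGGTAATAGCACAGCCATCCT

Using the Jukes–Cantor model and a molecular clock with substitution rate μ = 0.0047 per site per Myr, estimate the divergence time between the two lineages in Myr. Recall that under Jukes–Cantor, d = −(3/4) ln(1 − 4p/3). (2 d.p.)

The sequences differ at 10 of 46 sites (7, 10, 11, 14, 30, 36, 38, 39, 40, 46), so p = 10/46 ≈ 0.217391.
d = −(3/4) ln(1 − 4p/3) = −0.75 ln(1 − 0.289855) = −0.75 ln(0.710145)
  = −0.75 × (-0.342286) = 0.256715 substitutions/site.
Under a molecular clock d = 2μt, so t = d/(2μ) = 0.256715 / (2 × 0.0047) = 27.31 Myr.

27.31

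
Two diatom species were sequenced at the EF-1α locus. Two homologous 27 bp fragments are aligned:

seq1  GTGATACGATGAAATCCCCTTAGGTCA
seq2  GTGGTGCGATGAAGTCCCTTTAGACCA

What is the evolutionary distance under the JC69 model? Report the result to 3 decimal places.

The sequences differ at 6 of 27 sites (4, 6, 14, 19, 24, 25), so p = 6/27 ≈ 0.222222.
d = −(3/4) ln(1 − 4p/3) = −0.75 ln(1 − 0.296296) = −0.75 ln(0.703704)
  = −0.75 × (-0.351397) = 0.263548 substitutions/site.

0.264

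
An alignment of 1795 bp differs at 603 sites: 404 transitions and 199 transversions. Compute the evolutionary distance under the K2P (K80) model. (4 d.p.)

P = 404/1795 ≈ 0.22507 and Q = 199/1795 ≈ 0.110864.
Under the Kimura two-parameter model, d = −½ ln(1 − 2P − Q) − ¼ ln(1 − 2Q).
1 − 2P − Q = 0.438996, giving −½ ln(0.438996) = 0.411632.
1 − 2Q = 0.778272, giving −¼ ln(0.778272) = 0.062670.
d = 0.411632 + 0.062670 = 0.474302.

0.4743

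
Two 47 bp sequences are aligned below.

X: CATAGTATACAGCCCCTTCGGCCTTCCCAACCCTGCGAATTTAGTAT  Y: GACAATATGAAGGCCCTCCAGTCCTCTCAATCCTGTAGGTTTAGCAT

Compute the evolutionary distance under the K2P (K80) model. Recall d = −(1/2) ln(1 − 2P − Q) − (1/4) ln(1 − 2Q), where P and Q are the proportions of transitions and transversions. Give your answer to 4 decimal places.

0.5729

Of 47 sites, 14 differences are transitions and 3 are transversions, so P = 14/47 ≈ 0.297872 and Q = 3/47 ≈ 0.06383.
Under the Kimura two-parameter model, d = −½ ln(1 − 2P − Q) − ¼ ln(1 − 2Q).
1 − 2P − Q = 0.340426, giving −½ ln(0.340426) = 0.538779.
1 − 2Q = 0.87234, giving −¼ ln(0.87234) = 0.034144.
d = 0.538779 + 0.034144 = 0.572923.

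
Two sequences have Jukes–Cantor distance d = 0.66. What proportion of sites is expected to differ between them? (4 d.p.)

0.4389

p = (3/4)(1 − e^(−4d/3)) = 0.75 × (1 − e^(-0.88)) = 0.75 × (1 − 0.414783) = 0.438913.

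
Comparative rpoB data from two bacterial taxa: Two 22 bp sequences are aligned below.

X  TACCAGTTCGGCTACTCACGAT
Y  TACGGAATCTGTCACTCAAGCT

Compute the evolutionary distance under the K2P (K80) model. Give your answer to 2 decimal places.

Of 22 sites, 4 differences are transitions and 5 are transversions, so P = 4/22 ≈ 0.181818 and Q = 5/22 ≈ 0.227273.
Under the Kimura two-parameter model, d = −½ ln(1 − 2P − Q) − ¼ ln(1 − 2Q).
1 − 2P − Q = 0.409091, giving −½ ln(0.409091) = 0.446909.
1 − 2Q = 0.545454, giving −¼ ln(0.545454) = 0.151534.
d = 0.446909 + 0.151534 = 0.598443.

0.60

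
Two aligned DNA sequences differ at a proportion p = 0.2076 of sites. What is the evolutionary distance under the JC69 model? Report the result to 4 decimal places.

d = −(3/4) ln(1 − 4p/3) = −0.75 ln(1 − 0.2768) = −0.75 ln(0.7232)
  = −0.75 × (-0.324069) = 0.243052 substitutions/site.

0.2431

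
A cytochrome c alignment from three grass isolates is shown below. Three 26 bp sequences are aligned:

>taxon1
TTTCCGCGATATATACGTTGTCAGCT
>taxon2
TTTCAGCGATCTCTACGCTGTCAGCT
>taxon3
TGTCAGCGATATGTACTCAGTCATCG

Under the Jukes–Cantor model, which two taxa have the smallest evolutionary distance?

taxon1 and taxon2

taxon1–taxon2: 4/26 differ, p = 0.154, d = 0.172.
taxon1–taxon3: 8/26 differ, p = 0.308, d = 0.396.
taxon2–taxon3: 7/26 differ, p = 0.269, d = 0.334.
The smallest distance is between taxon1 and taxon2.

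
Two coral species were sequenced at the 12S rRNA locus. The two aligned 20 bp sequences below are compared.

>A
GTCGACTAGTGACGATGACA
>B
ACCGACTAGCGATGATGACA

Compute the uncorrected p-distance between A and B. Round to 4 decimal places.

0.2000

The sequences differ at 4 of 20 positions (sites 1, 2, 10, 13).
p = 4/20 = 0.2000.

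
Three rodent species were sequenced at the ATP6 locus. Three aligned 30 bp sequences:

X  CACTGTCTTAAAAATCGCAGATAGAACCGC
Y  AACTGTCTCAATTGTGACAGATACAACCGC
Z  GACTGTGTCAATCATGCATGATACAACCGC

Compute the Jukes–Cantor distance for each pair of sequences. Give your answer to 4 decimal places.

X–Y: 8/30 sites differ → p ≈ 0.266667, d = −0.75 ln(1 − 0.355556) = 0.329526 ≈ 0.3295.
X–Z: 10/30 sites differ → p ≈ 0.333333, d = −0.75 ln(1 − 0.444444) = 0.440839 ≈ 0.4408.
Y–Z: 7/30 sites differ → p ≈ 0.233333, d = −0.75 ln(1 − 0.311111) = 0.279506 ≈ 0.2795.

d(X,Y) = 0.3295, d(X,Z) = 0.4408, d(Y,Z) = 0.2795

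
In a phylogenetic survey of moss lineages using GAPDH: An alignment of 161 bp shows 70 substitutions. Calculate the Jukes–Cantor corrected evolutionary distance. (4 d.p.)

0.6501

p = 70/161 ≈ 0.434783.
d = −(3/4) ln(1 − 4p/3) = −0.75 ln(1 − 0.579711) = −0.75 ln(0.420289)
  = −0.75 × (-0.866813) = 0.650110 substitutions/site.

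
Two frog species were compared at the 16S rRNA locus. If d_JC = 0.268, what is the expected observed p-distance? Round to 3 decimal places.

0.225

p = (3/4)(1 − e^(−4d/3)) = 0.75 × (1 − e^(-0.357333)) = 0.75 × (1 − 0.699540) = 0.225345.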